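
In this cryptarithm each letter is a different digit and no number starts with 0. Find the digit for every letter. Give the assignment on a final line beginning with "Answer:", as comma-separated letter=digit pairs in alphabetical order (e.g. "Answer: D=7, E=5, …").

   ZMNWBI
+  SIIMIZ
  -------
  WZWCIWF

Step 1. [col 1: I + Z ≡ F (mod 10)] Z=2 is one option consistent with column 1 (I + Z ≡ F (mod 10), carry-in 0) — take it. So Z=2.
Step 2. [W] the sum has 7 digits but both addends have 6; that extra leading digit W is the final carry, namely 1, so W=1.
Step 3. [col 1: I + Z ≡ F (mod 10)] no forcing yet in column 1 (carry-in 0); F=8 is free and consistent — try it. So F=8.
Step 4. [col 1: I + Z ≡ F (mod 10)] column 1: given Z=2, F=8, carry-in 0, and digits 1,2,8 already taken and all letters distinct, I+Z≡F (mod 10) forces I=6, so I=6.
Step 5. [col 2: B + I ≡ W (mod 10)] column 2: given I=6, W=1, carry-in 0, and digits 1,2,6,8 already taken and all letters distinct, B+I≡W (mod 10) forces B=5 ⇒ B=5.
Step 6. [col 3: W + M ≡ I (mod 10)] column 3 reads W+M+carry(1)=I with W=1, I=6; with digits 1,2,5,6,8 already taken and all letters distinct, the only value for M is 4, so M=4.
Step 7. [col 4: N + I ≡ C (mod 10)] C=3 is one option consistent with column 4 (N + I ≡ C (mod 10), carry-in 0) — take it. So C=3.
Step 8. [col 4: N + I ≡ C (mod 10)] column 4: given I=6, C=3, carry-in 0, and digits 1,2,3,4,5,6,8 already taken and all letters distinct, N+I≡C (mod 10) forces N=7, so N=7.
Step 9. [col 6: Z + S ≡ Z (mod 10)] column 6: given Z=2, carry-in 1, and digits 1,2,3,4,5,6,7,8 already taken and all letters distinct, Z+S≡Z (mod 10) forces S=9. So S=9.

Answer: B=5, C=3, F=8, I=6, M=4, N=7, S=9, W=1, Z=2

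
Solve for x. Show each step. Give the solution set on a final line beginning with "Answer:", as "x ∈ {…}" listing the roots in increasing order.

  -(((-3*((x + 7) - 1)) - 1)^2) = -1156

Step 1. [-(((-3*((x + 7) - 1)) - 1)^2) = -1156] flip signs both sides. So neg: ((-3*((x + 7) - 1)) - 1)^2 = 1156.
Step 2. [((-3*((x + 7) - 1)) - 1)^2 = 1156] 1156 ≥ 0, LHS is (·)² — take ±√. So sqrt: (-3*((x + 7) - 1)) - 1 = 34 or -34.
Step 3. [(-3*((x + 7) - 1)) - 1 = 34 or -34] the outer -1 inverts by adding 1, so sub: -3*((x + 7) - 1) = 35 or -33.
Step 4. [-3*((x + 7) - 1) = 35 or -33] -3·(inner) — divide through by -3 ⇒ div: (x + 7) - 1 = -35/3 or 11.
Step 5. [(x + 7) - 1 = -35/3 or 11] the outer -1 inverts by adding 1, so sub: x + 7 = -32/3 or 12.
Step 6. [x + 7 = -32/3 or 12] +7 is outermost — subtract 7 both sides, so sub: x = -53/3 or 5.

Answer: x ∈ {-53/3, 5}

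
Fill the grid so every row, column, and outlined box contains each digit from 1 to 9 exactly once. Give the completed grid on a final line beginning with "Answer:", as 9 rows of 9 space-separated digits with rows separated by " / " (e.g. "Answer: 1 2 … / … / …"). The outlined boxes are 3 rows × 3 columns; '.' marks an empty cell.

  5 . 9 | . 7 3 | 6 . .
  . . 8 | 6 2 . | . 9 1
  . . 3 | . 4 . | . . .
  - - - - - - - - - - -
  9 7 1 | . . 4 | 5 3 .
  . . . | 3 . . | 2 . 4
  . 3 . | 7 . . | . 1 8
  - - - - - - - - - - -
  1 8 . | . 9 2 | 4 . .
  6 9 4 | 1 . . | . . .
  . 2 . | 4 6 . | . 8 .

Step 1. [r7c9∈{3,5,6,7}] r7c9 is the only open cell in row 7 admitting 3 ⇒ r7c9=3.
Step 2. [r8c7∈{7}] r8c7 has the single candidate 7, so r8c7=7.
Step 3. [r7c4∈{5}] only 5 remains possible at r7c4. So r7c4=5.
Step 4. [r5c6∈{1,5,6,8,9}] across row 5, 9 lands solely at r5c6. So r5c6=9.
Step 5. [r5c2∈{5,6}] across col 2, 5 lands solely at r5c2, so r5c2=5.
Step 6. [r1c9∈{2}] r1c9 is down to just 2 ⇒ r1c9=2.
Step 7. [r1c4∈{8}] r1c4 has the single candidate 8. So r1c4=8.
Step 8. [r3c9∈{5,7}] 7 has one home in col 9: r3c9 ⇒ r3c9=7.
Step 9. [r9c3∈{5,7}] col 3 places 5 nowhere but r9c3, so r9c3=5.
Step 10. [r2c2∈{4}] r2c2 is down to just 4. So r2c2=4.
Step 11. [r2c6∈{5}] r2c6 is down to just 5. So r2c6=5.
Step 12. [r5c3∈{6}] only 6 remains possible at r5c3. So r5c3=6.
Step 13. [r4c5∈{8}] r4c5 has the single candidate 8 ⇒ r4c5=8.
Step 14. [r6c7∈{9}] r6c7's peers cover all but 9, so r6c7=9.
Step 15. [r9c6∈{7}] only 7 remains possible at r9c6, so r9c6=7.
Step 16. [r8c8∈{2,5}] in row 8, 2 fits only at r8c8 ⇒ r8c8=2.
Step 17. [r6c1∈{2,4}] 4 has one home in row 6: r6c1, so r6c1=4.
Step 18. [r3c2∈{1,6}] across row 3, 6 lands solely at r3c2 ⇒ r3c2=6.
Step 19. [r9c1∈{3}] r9c1's peers cover all but 3 ⇒ r9c1=3.
Step 20. [r5c5∈{1}] r5c5's peers cover all but 1, so r5c5=1.
Step 21. [r6c3∈{2}] nothing but 2 survives at r6c3. So r6c3=2.
Step 22. [r5c8∈{7}] r5c8 has the single candidate 7, so r5c8=7.
Step 23. [r5c1∈{8}] nothing but 8 survives at r5c1 ⇒ r5c1=8.
Step 24. [r3c7∈{8}] r3c7's peers cover all but 8 ⇒ r3c7=8.
Step 25. [r8c9∈{5}] r8c9 has the single candidate 5 ⇒ r8c9=5.
Step 26. [r6c6∈{6}] r6c6's peers cover all but 6. So r6c6=6.
Step 27. [r2c7∈{3}] nothing but 3 survives at r2c7, so r2c7=3.
Step 28. [r9c9∈{9}] nothing but 9 survives at r9c9 ⇒ r9c9=9.
Step 29. [r3c8∈{5}] r3c8 has the single candidate 5. So r3c8=5.
Step 30. [r1c8∈{4}] r1c8 has the single candidate 4. So r1c8=4.
Step 31. [r7c8∈{6}] r7c8 has the single candidate 6, so r7c8=6.
Step 32. [r3c1∈{2}] r3c1 has the single candidate 2. So r3c1=2.
Step 33. [r1c2∈{1}] r1c2's peers cover all but 1 ⇒ r1c2=1.
Step 34. [r2c1∈{7}] only 7 remains possible at r2c1 ⇒ r2c1=7.
Step 35. [r6c5∈{5}] nothing but 5 survives at r6c5. So r6c5=5.
Step 36. [r8c5∈{3}] only 3 remains possible at r8c5. So r8c5=3.
Step 37. [r4c4∈{2}] only 2 remains possible at r4c4. So r4c4=2.
Step 38. [r4c9∈{6}] r4c9 has the single candidate 6 ⇒ r4c9=6.
Step 39. [r3c6∈{1}] r3c6 is down to just 1, so r3c6=1.
Step 40. [r3c4∈{9}] r3c4's peers cover all but 9. So r3c4=9.
Step 41. [r9c7∈{1}] r9c7 is down to just 1. So r9c7=1.
Step 42. [r8c6∈{8}] r8c6 has the single candidate 8, so r8c6=8.
Step 43. [r7c3∈{7}] r7c3's peers cover all but 7. So r7c3=7.

Answer: 5 1 9 8 7 3 6 4 2 / 7 4 8 6 2 5 3 9 1 / 2 6 3 9 4 1 8 5 7 / 9 7 1 2 8 4 5 3 6 / 8 5 6 3 1 9 2 7 4 / 4 3 2 7 5 6 9 1 8 / 1 8 7 5 9 2 4 6 3 / 6 9 4 1 3 8 7 2 5 / 3 2 5 4 6 7 1 8 9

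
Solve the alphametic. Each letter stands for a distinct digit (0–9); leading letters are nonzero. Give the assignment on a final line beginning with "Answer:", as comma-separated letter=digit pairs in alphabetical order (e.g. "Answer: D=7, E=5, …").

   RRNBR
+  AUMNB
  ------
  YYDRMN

Step 1. [col 1: R + B ≡ N (mod 10)] several values work for N in column 1 (R + B ≡ N (mod 10), carry-in 0); try N=6 ⇒ N=6.
Step 2. [col 1: R + B ≡ N (mod 10)] no forcing yet in column 1 (carry-in 0); B=2 is free and consistent — try it, so B=2.
Step 3. [Y] adding two 5-digit numbers gives at most 5+1 digits, and here it does — Y is that final carry and must be 1, so Y=1.
Step 4. [col 1: R + B ≡ N (mod 10)] in column 1 we have R+B≡N with carry-in 0; given B=2, N=6 and digits 1,2,6 already taken and all letters distinct, that pins R to 4. So R=4.
Step 5. [col 2: B + N ≡ M (mod 10)] in column 2 we have B+N≡M with carry-in 0; given B=2, N=6 and digits 1,2,4,6 already taken and all letters distinct, that pins M to 8. So M=8.
Step 6. [col 4: R + U ≡ D (mod 10)] no forcing yet in column 4 (carry-in 1); D=5 is free and consistent — try it, so D=5.
Step 7. [col 4: R + U ≡ D (mod 10)] from column 4 (R=4, D=5, carry-in 1, digits 1,2,4,5,6,8 already taken and all letters distinct): U must equal 0 ⇒ U=0.
Step 8. [col 5: R + A ≡ Y (mod 10)] from column 5 (R=4, Y=1, carry-in 0, digits 0,1,2,4,5,6,8 already taken and all letters distinct): A must equal 7. So A=7.

Answer: A=7, B=2, D=5, M=8, N=6, R=4, U=0, Y=1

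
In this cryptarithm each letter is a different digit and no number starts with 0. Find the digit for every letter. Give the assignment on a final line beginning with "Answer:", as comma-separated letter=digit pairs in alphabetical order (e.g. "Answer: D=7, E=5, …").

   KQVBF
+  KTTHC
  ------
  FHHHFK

Step 1. [col 1: F + C ≡ K (mod 10)] no forcing yet in column 1 (carry-in 0); C=7 is free and consistent — try it ⇒ C=7.
Step 2. [col 1: F + C ≡ K (mod 10)] K=8 is one option consistent with column 1 (F + C ≡ K (mod 10), carry-in 0) — take it. So K=8.
Step 3. [col 1: F + C ≡ K (mod 10)] column 1: given C=7, K=8, carry-in 0, and digits 7,8 already taken and all letters distinct, F+C≡K (mod 10) forces F=1, so F=1.
Step 4. [col 2: B + H ≡ F (mod 10)] no forcing yet in column 2 (carry-in 0); H=6 is free and consistent — try it. So H=6.
Step 5. [col 2: B + H ≡ F (mod 10)] from column 2 (H=6, F=1, carry-in 0, digits 1,6,7,8 already taken and all letters distinct): B must equal 5. So B=5.
Step 6. [col 3: V + T ≡ H (mod 10)] column 3 (V + T ≡ H (mod 10), carry-in 1) doesn't pin T yet; pick T=2 and continue, so T=2.
Step 7. [col 3: V + T ≡ H (mod 10)] column 3: given T=2, H=6, carry-in 1, and digits 1,2,5,6,7,8 already taken and all letters distinct, V+T≡H (mod 10) forces V=3 ⇒ V=3.
Step 8. [col 4: Q + T ≡ H (mod 10)] in column 4 we have Q+T≡H with carry-in 0; given T=2, H=6 and digits 1,2,3,5,6,7,8 already taken and all letters distinct, that pins Q to 4 ⇒ Q=4.

Answer: B=5, C=7, F=1, H=6, K=8, Q=4, T=2, V=3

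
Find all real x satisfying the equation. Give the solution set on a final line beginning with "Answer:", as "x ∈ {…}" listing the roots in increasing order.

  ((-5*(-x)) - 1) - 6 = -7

Step 1. [((-5*(-x)) - 1) - 6 = -7] the outer -6 inverts by adding 6 ⇒ sub: (-5*(-x)) - 1 = -1.
Step 2. [(-5*(-x)) - 1 = -1] -1 is outermost — add 1 both sides ⇒ sub: -5*(-x) = 0.
Step 3. [-5*(-x) = 0] -5 out front; divide by -5 ⇒ div: -x = 0.
Step 4. [-x = 0] leading − — multiply by −1 ⇒ neg: x = 0.

Answer: x ∈ {0}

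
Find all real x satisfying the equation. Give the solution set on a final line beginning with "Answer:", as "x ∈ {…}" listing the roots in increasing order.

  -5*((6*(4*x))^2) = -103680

Step 1. [-5*((6*(4*x))^2) = -103680] divide by the outer -5, so div: (6*(4*x))^2 = 20736.
Step 2. [(6*(4*x))^2 = 20736] 20736 ≥ 0, LHS is (·)² — take ±√. So sqrt: 6*(4*x) = 144 or -144.
Step 3. [6*(4*x) = 144 or -144] LHS = 6·(…); ÷6 both sides ⇒ div: 4*x = 24 or -24.
Step 4. [4*x = 24 or -24] leading coefficient 4: divide by 4 ⇒ div: x = 6 or -6.

Answer: x ∈ {-6, 6}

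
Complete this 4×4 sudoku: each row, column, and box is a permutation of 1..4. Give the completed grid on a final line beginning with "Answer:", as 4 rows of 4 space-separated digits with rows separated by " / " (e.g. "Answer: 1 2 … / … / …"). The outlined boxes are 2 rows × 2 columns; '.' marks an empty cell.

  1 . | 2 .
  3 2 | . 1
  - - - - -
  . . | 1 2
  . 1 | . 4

Step 1. [r1c2∈{4}] r1c2's peers cover all but 4, so r1c2=4.
Step 2. [r4c3∈{3}] r4c3 is down to just 3 ⇒ r4c3=3.
Step 3. [r4c1∈{2}] nothing but 2 survives at r4c1. So r4c1=2.
Step 4. [r1c4∈{3}] only 3 remains possible at r1c4. So r1c4=3.
Step 5. [r3c1∈{4}] r3c1 has the single candidate 4. So r3c1=4.
Step 6. [r2c3∈{4}] r2c3 has the single candidate 4. So r2c3=4.
Step 7. [r3c2∈{3}] r3c2 is down to just 3. So r3c2=3.

Answer: 1 4 2 3 / 3 2 4 1 / 4 3 1 2 / 2 1 3 4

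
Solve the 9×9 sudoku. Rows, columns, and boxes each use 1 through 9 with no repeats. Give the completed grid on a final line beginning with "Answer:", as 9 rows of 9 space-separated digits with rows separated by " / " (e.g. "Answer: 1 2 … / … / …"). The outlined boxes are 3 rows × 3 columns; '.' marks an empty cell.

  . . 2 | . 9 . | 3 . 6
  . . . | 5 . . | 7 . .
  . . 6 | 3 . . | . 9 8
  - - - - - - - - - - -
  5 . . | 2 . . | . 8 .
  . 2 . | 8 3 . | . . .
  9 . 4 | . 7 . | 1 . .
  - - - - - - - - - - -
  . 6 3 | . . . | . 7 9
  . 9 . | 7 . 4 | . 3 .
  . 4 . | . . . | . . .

Step 1. [r7c4∈{1}] nothing but 1 survives at r7c4, so r7c4=1.
Step 2. [r7c7∈{2,4,5,8}] 4 has one home in row 7: r7c7 ⇒ r7c7=4.
Step 3. [r6c4∈{6}] r6c4 is down to just 6 ⇒ r6c4=6.
Step 4. [r6c6∈{5}] nothing but 5 survives at r6c6. So r6c6=5.
Step 5. [r4c7∈{6,9}] 6 has one home in row 4: r4c7. So r4c7=6.
Step 6. [r8c5∈{2,5,6,8}] 6 has one home in row 8: r8c5 ⇒ r8c5=6.
Step 7. [r4c5∈{1,4}] r4c5 is the only open cell in box 5 admitting 4 ⇒ r4c5=4.
Step 8. [r2c1∈{1,3,4,8}] col 1 places 3 nowhere but r2c1. So r2c1=3.
Step 9. [r7c5∈{2,5,8}] across row 7, 5 lands solely at r7c5 ⇒ r7c5=5.
Step 10. [r2c6∈{1,2,6,8}] across row 2, 6 lands solely at r2c6. So r2c6=6.
Step 11. [r9c6∈{2,3,8,9}] 3 has one home in row 9: r9c6, so r9c6=3.
Step 12. [r3c1∈{1,4,7}] 4 has one home in row 3: r3c1, so r3c1=4.
Step 13. [r6c2∈{3,8}] 8 has one home in row 6: r6c2, so r6c2=8.
Step 14. [r2c2∈{1}] nothing but 1 survives at r2c2 ⇒ r2c2=1.
Step 15. [r1c8∈{1,4,5}] r1c8 is the only open cell in box 3 admitting 1 ⇒ r1c8=1.
Step 16. [r3c7∈{2,5}] in box 3, 5 fits only at r3c7, so r3c7=5.
Step 17. [r3c2∈{7}] r3c2's peers cover all but 7. So r3c2=7.
Step 18. [r1c1∈{8}] r1c1 has the single candidate 8, so r1c1=8.
Step 19. [r6c8∈{2}] nothing but 2 survives at r6c8. So r6c8=2.
Step 20. [r2c9∈{2,4}] box 3 places 2 nowhere but r2c9 ⇒ r2c9=2.
Step 21. [r7c1∈{2}] r7c1's peers cover all but 2, so r7c1=2.
Step 22. [r8c1∈{1}] only 1 remains possible at r8c1. So r8c1=1.
Step 23. [r8c9∈{5}] r8c9's peers cover all but 5 ⇒ r8c9=5.
Step 24. [r9c5∈{2,8}] across box 8, 2 lands solely at r9c5, so r9c5=2.
Step 25. [r8c3∈{8}] only 8 remains possible at r8c3, so r8c3=8.
Step 26. [r4c6∈{1,9}] across row 4, 9 lands solely at r4c6. So r4c6=9.
Step 27. [r4c3∈{1,7}] in row 4, 1 fits only at r4c3. So r4c3=1.
Step 28. [r5c3∈{7}] r5c3 is down to just 7. So r5c3=7.
Step 29. [r5c8∈{4,5}] row 5 places 5 nowhere but r5c8. So r5c8=5.
Step 30. [r6c9∈{3}] r6c9's peers cover all but 3. So r6c9=3.
Step 31. [r3c6∈{1,2}] r3c6 is the only open cell in row 3 admitting 2 ⇒ r3c6=2.
Step 32. [r9c4∈{9}] r9c4's peers cover all but 9, so r9c4=9.
Step 33. [r9c3∈{5}] nothing but 5 survives at r9c3 ⇒ r9c3=5.
Step 34. [r5c7∈{9}] only 9 remains possible at r5c7 ⇒ r5c7=9.
Step 35. [r7c6∈{8}] r7c6 is down to just 8. So r7c6=8.
Step 36. [r9c8∈{6}] r9c8's peers cover all but 6. So r9c8=6.
Step 37. [r4c2∈{3}] r4c2 is down to just 3 ⇒ r4c2=3.
Step 38. [r1c4∈{4}] nothing but 4 survives at r1c4. So r1c4=4.
Step 39. [r8c7∈{2}] only 2 remains possible at r8c7. So r8c7=2.
Step 40. [r1c2∈{5}] r1c2's peers cover all but 5 ⇒ r1c2=5.
Step 41. [r2c8∈{4}] nothing but 4 survives at r2c8. So r2c8=4.
Step 42. [r4c9∈{7}] nothing but 7 survives at r4c9, so r4c9=7.
Step 43. [r1c6∈{7}] nothing but 7 survives at r1c6. So r1c6=7.
Step 44. [r9c7∈{8}] r9c7's peers cover all but 8. So r9c7=8.
Step 45. [r5c6∈{1}] r5c6 has the single candidate 1. So r5c6=1.
Step 46. [r9c1∈{7}] nothing but 7 survives at r9c1. So r9c1=7.
Step 47. [r9c9∈{1}] r9c9 is down to just 1, so r9c9=1.
Step 48. [r5c9∈{4}] only 4 remains possible at r5c9. So r5c9=4.
Step 49. [r5c1∈{6}] nothing but 6 survives at r5c1 ⇒ r5c1=6.
Step 50. [r2c5∈{8}] r2c5 has the single candidate 8. So r2c5=8.
Step 51. [r2c3∈{9}] r2c3 is down to just 9, so r2c3=9.
Step 52. [r3c5∈{1}] nothing but 1 survives at r3c5 ⇒ r3c5=1.

Answer: 8 5 2 4 9 7 3 1 6 / 3 1 9 5 8 6 7 4 2 / 4 7 6 3 1 2 5 9 8 / 5 3 1 2 4 9 6 8 7 / 6 2 7 8 3 1 9 5 4 / 9 8 4 6 7 5 1 2 3 / 2 6 3 1 5 8 4 7 9 / 1 9 8 7 6 4 2 3 5 / 7 4 5 9 2 3 8 6 1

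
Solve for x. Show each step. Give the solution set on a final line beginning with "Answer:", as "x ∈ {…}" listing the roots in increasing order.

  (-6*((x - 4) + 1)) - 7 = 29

Step 1. [(-6*((x - 4) + 1)) - 7 = 29] peel the -7: add 7 from each side ⇒ sub: -6*((x - 4) + 1) = 36.
Step 2. [-6*((x - 4) + 1) = 36] LHS = -6·(…); ÷-6 both sides ⇒ div: (x - 4) + 1 = -6.
Step 3. [(x - 4) + 1 = -6] subtract 1: x sits inside (… + 1). So sub: x - 4 = -7.
Step 4. [x - 4 = -7] add 4: x sits inside (… - 4), so sub: x = -3.

Answer: x ∈ {-3}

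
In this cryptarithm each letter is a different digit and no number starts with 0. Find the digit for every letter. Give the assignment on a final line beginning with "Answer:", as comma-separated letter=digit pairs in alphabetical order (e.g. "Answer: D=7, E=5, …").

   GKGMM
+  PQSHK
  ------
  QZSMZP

Step 1. [col 1: M + K ≡ P (mod 10)] several values work for K in column 1 (M + K ≡ P (mod 10), carry-in 0); try K=3. So K=3.
Step 2. [Q] the sum has 6 digits but both addends have 5; that extra leading digit Q is the final carry, namely 1, so Q=1.
Step 3. [col 1: M + K ≡ P (mod 10)] no forcing yet in column 1 (carry-in 0); M=4 is free and consistent — try it ⇒ M=4.
Step 4. [col 1: M + K ≡ P (mod 10)] from column 1 (M=4, K=3, carry-in 0, digits 1,3,4 already taken and all letters distinct): P must equal 7, so P=7.
Step 5. [col 2: M + H ≡ Z (mod 10)] column 2 (M + H ≡ Z (mod 10), carry-in 0) doesn't pin H yet; pick H=2 and continue. So H=2.
Step 6. [col 2: M + H ≡ Z (mod 10)] column 2: given M=4, H=2, carry-in 0, and digits 1,2,3,4,7 already taken and all letters distinct, M+H≡Z (mod 10) forces Z=6. So Z=6.
Step 7. [col 3: G + S ≡ M (mod 10)] several values work for S in column 3 (G + S ≡ M (mod 10), carry-in 0); try S=5, so S=5.
Step 8. [col 3: G + S ≡ M (mod 10)] in column 3 we have G+S≡M with carry-in 0; given S=5, M=4 and digits 1,2,3,4,5,6,7 already taken and all letters distinct, that pins G to 9. So G=9.

Answer: G=9, H=2, K=3, M=4, P=7, Q=1, S=5, Z=6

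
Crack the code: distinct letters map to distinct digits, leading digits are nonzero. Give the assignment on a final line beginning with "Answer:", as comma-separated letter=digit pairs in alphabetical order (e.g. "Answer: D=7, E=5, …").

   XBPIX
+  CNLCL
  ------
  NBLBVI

Step 1. [col 1: X + L ≡ I (mod 10)] several values work for L in column 1 (X + L ≡ I (mod 10), carry-in 0); try L=5, so L=5.
Step 2. [N] adding two 5-digit numbers gives at most 5+1 digits, and here it does — N is that final carry and must be 1, so N=1.
Step 3. [col 1: X + L ≡ I (mod 10)] I=2 is one option consistent with column 1 (X + L ≡ I (mod 10), carry-in 0) — take it ⇒ I=2.
Step 4. [col 1: X + L ≡ I (mod 10)] in column 1 we have X+L≡I with carry-in 0; given L=5, I=2 and digits 1,2,5 already taken and all letters distinct, that pins X to 7, so X=7.
Step 5. [col 2: I + C ≡ V (mod 10)] no forcing yet in column 2 (carry-in 1); C=6 is free and consistent — try it ⇒ C=6.
Step 6. [col 2: I + C ≡ V (mod 10)] column 2: given I=2, C=6, carry-in 1, and digits 1,2,5,6,7 already taken and all letters distinct, I+C≡V (mod 10) forces V=9 ⇒ V=9.
Step 7. [col 3: P + L ≡ B (mod 10)] column 3 (P + L ≡ B (mod 10), carry-in 0) doesn't pin P yet; pick P=8 and continue. So P=8.
Step 8. [col 3: P + L ≡ B (mod 10)] from column 3 (P=8, L=5, carry-in 0, digits 1,2,5,6,7,8,9 already taken and all letters distinct): B must equal 3, so B=3.

Answer: B=3, C=6, I=2, L=5, N=1, P=8, V=9, X=7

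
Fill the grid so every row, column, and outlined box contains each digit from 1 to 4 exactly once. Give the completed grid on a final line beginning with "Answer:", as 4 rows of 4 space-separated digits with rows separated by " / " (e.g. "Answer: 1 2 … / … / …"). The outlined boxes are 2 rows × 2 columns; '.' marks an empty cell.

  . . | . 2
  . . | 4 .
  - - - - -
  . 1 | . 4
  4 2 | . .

Step 1. [r2c2∈{3}] r2c2 is down to just 3. So r2c2=3.
Step 2. [r4c4∈{1,3}] col 4 places 3 nowhere but r4c4 ⇒ r4c4=3.
Step 3. [r2c4∈{1}] r2c4 is down to just 1 ⇒ r2c4=1.
Step 4. [r4c3∈{1}] r4c3's peers cover all but 1 ⇒ r4c3=1.
Step 5. [r2c1∈{2}] r2c1 is down to just 2. So r2c1=2.
Step 6. [r1c3∈{3}] r1c3 is down to just 3 ⇒ r1c3=3.
Step 7. [r3c1∈{3}] only 3 remains possible at r3c1, so r3c1=3.
Step 8. [r1c1∈{1}] r1c1 is down to just 1 ⇒ r1c1=1.
Step 9. [r3c3∈{2}] r3c3 is down to just 2 ⇒ r3c3=2.
Step 10. [r1c2∈{4}] r1c2 has the single candidate 4, so r1c2=4.

Answer: 1 4 3 2 / 2 3 4 1 / 3 1 2 4 / 4 2 1 3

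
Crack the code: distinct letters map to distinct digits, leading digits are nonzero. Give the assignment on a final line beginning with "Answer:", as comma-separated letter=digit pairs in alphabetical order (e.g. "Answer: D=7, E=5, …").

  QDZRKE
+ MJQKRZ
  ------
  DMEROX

Step 1. [col 1: E + Z ≡ X (mod 10)] several values work for Z in column 1 (E + Z ≡ X (mod 10), carry-in 0); try Z=9, so Z=9.
Step 2. [col 1: E + Z ≡ X (mod 10)] no forcing yet in column 1 (carry-in 0); X=1 is free and consistent — try it. So X=1.
Step 3. [col 1: E + Z ≡ X (mod 10)] column 1: given Z=9, X=1, carry-in 0, and digits 1,9 already taken and all letters distinct, E+Z≡X (mod 10) forces E=2 ⇒ E=2.
Step 4. [col 2: K + R ≡ O (mod 10)] column 2 (K + R ≡ O (mod 10), carry-in 1) doesn't pin R yet; pick R=6 and continue. So R=6.
Step 5. [col 2: K + R ≡ O (mod 10)] K=0 is one option consistent with column 2 (K + R ≡ O (mod 10), carry-in 1) — take it. So K=0.
Step 6. [col 2: K + R ≡ O (mod 10)] column 2 reads K+R+carry(1)=O with K=0, R=6; with digits 0,1,2,6,9 already taken and all letters distinct, the only value for O is 7 ⇒ O=7.
Step 7. [col 4: Z + Q ≡ E (mod 10)] column 4: given Z=9, E=2, carry-in 0, and digits 0,1,2,6,7,9 already taken and all letters distinct, Z+Q≡E (mod 10) forces Q=3, so Q=3.
Step 8. [col 5: D + J ≡ M (mod 10)] column 5: given nothing yet, carry-in 1, and digits 0,1,2,3,6,7,9 already taken and all letters distinct, D+J≡M (mod 10) forces M=4. So M=4.
Step 9. [col 5: D + J ≡ M (mod 10)] column 5 (D + J ≡ M (mod 10), carry-in 1) doesn't pin D yet; pick D=8 and continue. So D=8.
Step 10. [col 5: D + J ≡ M (mod 10)] column 5: given D=8, M=4, carry-in 1, and digits 0,1,2,3,4,6,7,8,9 already taken and all letters distinct, D+J≡M (mod 10) forces J=5. So J=5.

Answer: D=8, E=2, J=5, K=0, M=4, O=7, Q=3, R=6, X=1, Z=9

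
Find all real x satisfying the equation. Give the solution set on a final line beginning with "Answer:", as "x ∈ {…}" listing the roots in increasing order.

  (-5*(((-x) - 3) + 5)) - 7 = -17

Step 1. [(-5*(((-x) - 3) + 5)) - 7 = -17] -7 is outermost — add 7 both sides. So sub: -5*(((-x) - 3) + 5) = -10.
Step 2. [-5*(((-x) - 3) + 5) = -10] -5·(inner) — divide through by -5, so div: ((-x) - 3) + 5 = 2.
Step 3. [((-x) - 3) + 5 = 2] the outer +5 inverts by subtracting 5. So sub: (-x) - 3 = -3.
Step 4. [(-x) - 3 = -3] 3 comes off first (add 3) ⇒ sub: -x = 0.
Step 5. [-x = 0] leading − — multiply by −1, so neg: x = 0.

Answer: x ∈ {0}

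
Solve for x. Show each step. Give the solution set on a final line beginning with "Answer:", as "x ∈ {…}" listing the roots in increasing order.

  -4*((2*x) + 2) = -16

Step 1. [-4*((2*x) + 2) = -16] -4·(inner) — divide through by -4 ⇒ div: (2*x) + 2 = 4.
Step 2. [(2*x) + 2 = 4] common factor 2 (LHS and 4) — divide through ⇒ factor: x + 1 = 2.
Step 3. [x + 1 = 2] subtract 1: x sits inside (… + 1), so sub: x = 1.

Answer: x ∈ {1}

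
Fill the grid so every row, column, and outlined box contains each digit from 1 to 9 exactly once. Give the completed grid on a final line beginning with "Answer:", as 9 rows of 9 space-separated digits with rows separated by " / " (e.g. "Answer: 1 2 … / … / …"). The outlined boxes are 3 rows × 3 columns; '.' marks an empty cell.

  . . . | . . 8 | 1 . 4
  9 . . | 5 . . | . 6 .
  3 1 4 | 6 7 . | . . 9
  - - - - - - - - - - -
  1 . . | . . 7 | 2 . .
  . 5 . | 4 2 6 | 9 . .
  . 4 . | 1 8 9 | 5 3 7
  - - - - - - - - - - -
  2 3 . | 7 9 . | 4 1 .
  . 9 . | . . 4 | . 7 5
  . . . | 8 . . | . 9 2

Step 1. [r6c1∈{6}] only 6 remains possible at r6c1, so r6c1=6.
Step 2. [r5c8∈{8}] r5c8 has the single candidate 8 ⇒ r5c8=8.
Step 3. [r1c5∈{3}] only 3 remains possible at r1c5 ⇒ r1c5=3.
Step 4. [r9c6∈{1,3,5}] col 6 places 3 nowhere but r9c6. So r9c6=3.
Step 5. [r9c7∈{6}] r9c7 is down to just 6. So r9c7=6.
Step 6. [r2c7∈{3,7,8}] r2c7 is the only open cell in col 7 admitting 7 ⇒ r2c7=7.
Step 7. [r7c3∈{5,6,8}] row 7 places 6 nowhere but r7c3, so r7c3=6.
Step 8. [r3c6∈{2}] r3c6's peers cover all but 2. So r3c6=2.
Step 9. [r1c8∈{2,5}] 2 has one home in col 8: r1c8 ⇒ r1c8=2.
Step 10. [r9c2∈{7}] r9c2's peers cover all but 7 ⇒ r9c2=7.
Step 11. [r2c2∈{2,8}] col 2 places 2 nowhere but r2c2 ⇒ r2c2=2.
Step 12. [r2c3∈{8}] r2c3 is down to just 8. So r2c3=8.
Step 13. [r5c1∈{7}] r5c1's peers cover all but 7, so r5c1=7.
Step 14. [r1c1∈{5}] r1c1's peers cover all but 5. So r1c1=5.
Step 15. [r9c3∈{1,5}] across col 3, 5 lands solely at r9c3, so r9c3=5.
Step 16. [r9c5∈{1}] r9c5's peers cover all but 1. So r9c5=1.
Step 17. [r5c3∈{3}] r5c3 has the single candidate 3 ⇒ r5c3=3.
Step 18. [r8c7∈{3,8}] row 8 places 3 nowhere but r8c7 ⇒ r8c7=3.
Step 19. [r4c3∈{9}] only 9 remains possible at r4c3, so r4c3=9.
Step 20. [r8c5∈{6}] r8c5 is down to just 6, so r8c5=6.
Step 21. [r7c6∈{5}] nothing but 5 survives at r7c6. So r7c6=5.
Step 22. [r9c1∈{4}] r9c1's peers cover all but 4, so r9c1=4.
Step 23. [r2c6∈{1}] only 1 remains possible at r2c6. So r2c6=1.
Step 24. [r2c5∈{4}] nothing but 4 survives at r2c5 ⇒ r2c5=4.
Step 25. [r1c3∈{7}] r1c3 is down to just 7. So r1c3=7.
Step 26. [r4c5∈{5}] r4c5 has the single candidate 5, so r4c5=5.
Step 27. [r7c9∈{8}] r7c9 is down to just 8 ⇒ r7c9=8.
Step 28. [r8c3∈{1}] r8c3 has the single candidate 1. So r8c3=1.
Step 29. [r3c7∈{8}] only 8 remains possible at r3c7. So r3c7=8.
Step 30. [r1c2∈{6}] r1c2 is down to just 6, so r1c2=6.
Step 31. [r3c8∈{5}] r3c8's peers cover all but 5. So r3c8=5.
Step 32. [r4c4∈{3}] only 3 remains possible at r4c4, so r4c4=3.
Step 33. [r5c9∈{1}] nothing but 1 survives at r5c9 ⇒ r5c9=1.
Step 34. [r6c3∈{2}] r6c3's peers cover all but 2, so r6c3=2.
Step 35. [r4c8∈{4}] only 4 remains possible at r4c8, so r4c8=4.
Step 36. [r4c9∈{6}] r4c9 is down to just 6, so r4c9=6.
Step 37. [r8c4∈{2}] r8c4 is down to just 2 ⇒ r8c4=2.
Step 38. [r2c9∈{3}] r2c9 has the single candidate 3. So r2c9=3.
Step 39. [r8c1∈{8}] r8c1's peers cover all but 8 ⇒ r8c1=8.
Step 40. [r4c2∈{8}] nothing but 8 survives at r4c2 ⇒ r4c2=8.
Step 41. [r1c4∈{9}] r1c4 is down to just 9, so r1c4=9.

Answer: 5 6 7 9 3 8 1 2 4 / 9 2 8 5 4 1 7 6 3 / 3 1 4 6 7 2 8 5 9 / 1 8 9 3 5 7 2 4 6 / 7 5 3 4 2 6 9 8 1 / 6 4 2 1 8 9 5 3 7 / 2 3 6 7 9 5 4 1 8 / 8 9 1 2 6 4 3 7 5 / 4 7 5 8 1 3 6 9 2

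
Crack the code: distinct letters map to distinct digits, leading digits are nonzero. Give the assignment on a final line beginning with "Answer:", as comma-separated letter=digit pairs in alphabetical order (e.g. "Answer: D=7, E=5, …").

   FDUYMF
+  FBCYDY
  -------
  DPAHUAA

Step 1. [col 1: F + Y ≡ A (mod 10)] column 1 (F + Y ≡ A (mod 10), carry-in 0) doesn't pin F yet; pick F=9 and continue, so F=9.
Step 2. [D] the sum has 7 digits but both addends have 6; that extra leading digit D is the final carry, namely 1 ⇒ D=1.
Step 3. [col 1: F + Y ≡ A (mod 10)] A=4 is one option consistent with column 1 (F + Y ≡ A (mod 10), carry-in 0) — take it ⇒ A=4.
Step 4. [col 1: F + Y ≡ A (mod 10)] column 1 reads F+Y+carry(0)=A with F=9, A=4; with digits 1,4,9 already taken and all letters distinct, the only value for Y is 5. So Y=5.
Step 5. [col 2: M + D ≡ A (mod 10)] from column 2 (D=1, A=4, carry-in 1, digits 1,4,5,9 already taken and all letters distinct): M must equal 2 ⇒ M=2.
Step 6. [col 3: Y + Y ≡ U (mod 10)] column 3 reads Y+Y+carry(0)=U with Y=5; with digits 1,2,4,5,9 already taken and all letters distinct, the only value for U is 0 ⇒ U=0.
Step 7. [col 4: U + C ≡ H (mod 10)] several values work for C in column 4 (U + C ≡ H (mod 10), carry-in 1); try C=6 ⇒ C=6.
Step 8. [col 4: U + C ≡ H (mod 10)] column 4: given U=0, C=6, carry-in 1, and digits 0,1,2,4,5,6,9 already taken and all letters distinct, U+C≡H (mod 10) forces H=7 ⇒ H=7.
Step 9. [col 5: D + B ≡ A (mod 10)] in column 5 we have D+B≡A with carry-in 0; given D=1, A=4 and digits 0,1,2,4,5,6,7,9 already taken and all letters distinct, that pins B to 3, so B=3.
Step 10. [col 6: F + F ≡ P (mod 10)] from column 6 (F=9, carry-in 0, digits 0,1,2,3,4,5,6,7,9 already taken and all letters distinct): P must equal 8 ⇒ P=8.

Answer: A=4, B=3, C=6, D=1, F=9, H=7, M=2, P=8, U=0, Y=5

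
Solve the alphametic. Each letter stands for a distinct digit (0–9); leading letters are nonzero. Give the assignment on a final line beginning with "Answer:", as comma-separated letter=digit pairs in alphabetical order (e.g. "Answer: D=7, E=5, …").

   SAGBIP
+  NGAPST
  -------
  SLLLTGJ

Step 1. [S] S is the leading digit of a 7-digit sum of two 6-digit numbers; the final carry is exactly 1. So S=1.
Step 2. [col 1: P + T ≡ J (mod 10)] several values work for P in column 1 (P + T ≡ J (mod 10), carry-in 0); try P=7. So P=7.
Step 3. [col 1: P + T ≡ J (mod 10)] no forcing yet in column 1 (carry-in 0); J=3 is free and consistent — try it. So J=3.
Step 4. [col 1: P + T ≡ J (mod 10)] from column 1 (P=7, J=3, carry-in 0, digits 1,3,7 already taken and all letters distinct): T must equal 6 ⇒ T=6.
Step 5. [col 2: I + S ≡ G (mod 10)] column 2 (I + S ≡ G (mod 10), carry-in 1) doesn't pin I yet; pick I=2 and continue, so I=2.
Step 6. [col 2: I + S ≡ G (mod 10)] in column 2 we have I+S≡G with carry-in 1; given I=2, S=1 and digits 1,2,3,6,7 already taken and all letters distinct, that pins G to 4, so G=4.
Step 7. [col 3: B + P ≡ T (mod 10)] column 3: given P=7, T=6, carry-in 0, and digits 1,2,3,4,6,7 already taken and all letters distinct, B+P≡T (mod 10) forces B=9. So B=9.
Step 8. [col 4: G + A ≡ L (mod 10)] no forcing yet in column 4 (carry-in 1); L=0 is free and consistent — try it. So L=0.
Step 9. [col 4: G + A ≡ L (mod 10)] from column 4 (G=4, L=0, carry-in 1, digits 0,1,2,3,4,6,7,9 already taken and all letters distinct): A must equal 5. So A=5.
Step 10. [col 6: S + N ≡ L (mod 10)] column 6 reads S+N+carry(1)=L with S=1, L=0; with digits 0,1,2,3,4,5,6,7,9 already taken and all letters distinct, the only value for N is 8. So N=8.

Answer: A=5, B=9, G=4, I=2, J=3, L=0, N=8, P=7, S=1, T=6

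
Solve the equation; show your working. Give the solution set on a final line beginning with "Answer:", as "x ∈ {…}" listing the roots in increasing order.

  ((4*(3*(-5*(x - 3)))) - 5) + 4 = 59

Step 1. [((4*(3*(-5*(x - 3)))) - 5) + 4 = 59] 4 comes off first (subtract 4). So sub: (4*(3*(-5*(x - 3)))) - 5 = 55.
Step 2. [(4*(3*(-5*(x - 3)))) - 5 = 55] add 5: x sits inside (… - 5) ⇒ sub: 4*(3*(-5*(x - 3))) = 60.
Step 3. [4*(3*(-5*(x - 3))) = 60] LHS = 4·(…); ÷4 both sides, so div: 3*(-5*(x - 3)) = 15.
Step 4. [3*(-5*(x - 3)) = 15] 3·(inner) — divide through by 3. So div: -5*(x - 3) = 5.
Step 5. [-5*(x - 3) = 5] LHS = -5·(…); ÷-5 both sides ⇒ div: x - 3 = -1.
Step 6. [x - 3 = -1] -3 is outermost — add 3 both sides ⇒ sub: x = 2.

Answer: x ∈ {2}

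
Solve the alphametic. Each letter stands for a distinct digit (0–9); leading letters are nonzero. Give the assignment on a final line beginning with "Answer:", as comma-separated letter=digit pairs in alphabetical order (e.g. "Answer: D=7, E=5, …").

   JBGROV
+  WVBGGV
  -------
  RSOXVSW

Step 1. [col 1: V + V ≡ W (mod 10)] no forcing yet in column 1 (carry-in 0); W=8 is free and consistent — try it. So W=8.
Step 2. [R] the sum has 7 digits but both addends have 6; that extra leading digit R is the final carry, namely 1 ⇒ R=1.
Step 3. [col 1: V + V ≡ W (mod 10)] several values work for V in column 1 (V + V ≡ W (mod 10), carry-in 0); try V=4. So V=4.
Step 4. [col 2: O + G ≡ S (mod 10)] several values work for G in column 2 (O + G ≡ S (mod 10), carry-in 0); try G=3. So G=3.
Step 5. [col 2: O + G ≡ S (mod 10)] several values work for S in column 2 (O + G ≡ S (mod 10), carry-in 0); try S=5 ⇒ S=5.
Step 6. [col 2: O + G ≡ S (mod 10)] in column 2 we have O+G≡S with carry-in 0; given G=3, S=5 and digits 1,3,4,5,8 already taken and all letters distinct, that pins O to 2. So O=2.
Step 7. [col 4: G + B ≡ X (mod 10)] several values work for X in column 4 (G + B ≡ X (mod 10), carry-in 0); try X=0. So X=0.
Step 8. [col 4: G + B ≡ X (mod 10)] in column 4 we have G+B≡X with carry-in 0; given G=3, X=0 and digits 0,1,2,3,4,5,8 already taken and all letters distinct, that pins B to 7, so B=7.
Step 9. [col 6: J + W ≡ S (mod 10)] column 6: given W=8, S=5, carry-in 1, and digits 0,1,2,3,4,5,7,8 already taken and all letters distinct, J+W≡S (mod 10) forces J=6, so J=6.

Answer: B=7, G=3, J=6, O=2, R=1, S=5, V=4, W=8, X=0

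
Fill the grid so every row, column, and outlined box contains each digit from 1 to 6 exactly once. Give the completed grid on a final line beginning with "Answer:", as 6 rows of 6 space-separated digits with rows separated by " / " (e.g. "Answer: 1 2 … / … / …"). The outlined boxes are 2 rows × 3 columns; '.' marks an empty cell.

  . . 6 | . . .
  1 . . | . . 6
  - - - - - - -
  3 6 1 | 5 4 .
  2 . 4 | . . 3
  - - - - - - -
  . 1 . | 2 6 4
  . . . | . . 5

Step 1. [r5c3∈{3,5}] r5c3 is the only open cell in row 5 admitting 3. So r5c3=3.
Step 2. [r2c3∈{2,5}] across col 3, 5 lands solely at r2c3. So r2c3=5.
Step 3. [r1c1∈{4}] r1c1 has the single candidate 4 ⇒ r1c1=4.
Step 4. [r1c5∈{1,2,3,5}] 5 has one home in row 1: r1c5. So r1c5=5.
Step 5. [r2c5∈{2,3}] 2 has one home in col 5: r2c5, so r2c5=2.
Step 6. [r6c5∈{1,3}] col 5 places 3 nowhere but r6c5, so r6c5=3.
Step 7. [r2c2∈{3}] r2c2's peers cover all but 3 ⇒ r2c2=3.
Step 8. [r6c4∈{1}] only 1 remains possible at r6c4 ⇒ r6c4=1.
Step 9. [r6c3∈{2}] r6c3's peers cover all but 2 ⇒ r6c3=2.
Step 10. [r1c2∈{2}] r1c2 has the single candidate 2, so r1c2=2.
Step 11. [r6c2∈{4}] r6c2's peers cover all but 4, so r6c2=4.
Step 12. [r1c6∈{1}] nothing but 1 survives at r1c6 ⇒ r1c6=1.
Step 13. [r2c4∈{4}] r2c4 has the single candidate 4 ⇒ r2c4=4.
Step 14. [r3c6∈{2}] only 2 remains possible at r3c6, so r3c6=2.
Step 15. [r1c4∈{3}] only 3 remains possible at r1c4 ⇒ r1c4=3.
Step 16. [r4c5∈{1}] r4c5 has the single candidate 1. So r4c5=1.
Step 17. [r4c2∈{5}] r4c2 is down to just 5. So r4c2=5.
Step 18. [r6c1∈{6}] r6c1's peers cover all but 6. So r6c1=6.
Step 19. [r4c4∈{6}] r4c4 is down to just 6 ⇒ r4c4=6.
Step 20. [r5c1∈{5}] r5c1's peers cover all but 5, so r5c1=5.

Answer: 4 2 6 3 5 1 / 1 3 5 4 2 6 / 3 6 1 5 4 2 / 2 5 4 6 1 3 / 5 1 3 2 6 4 / 6 4 2 1 3 5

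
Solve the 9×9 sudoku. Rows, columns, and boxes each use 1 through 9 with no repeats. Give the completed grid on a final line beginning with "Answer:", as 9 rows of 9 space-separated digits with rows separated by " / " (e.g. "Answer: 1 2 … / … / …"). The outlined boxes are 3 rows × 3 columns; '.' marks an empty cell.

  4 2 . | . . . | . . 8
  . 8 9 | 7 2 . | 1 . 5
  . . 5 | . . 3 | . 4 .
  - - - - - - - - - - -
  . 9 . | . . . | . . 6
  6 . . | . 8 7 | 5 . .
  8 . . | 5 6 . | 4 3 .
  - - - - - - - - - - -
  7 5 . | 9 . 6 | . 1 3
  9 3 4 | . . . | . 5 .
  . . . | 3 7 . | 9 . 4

Step 1. [r3c1∈{1}] only 1 remains possible at r3c1 ⇒ r3c1=1.
Step 2. [r8c7∈{2,6,7,8}] row 8 places 6 nowhere but r8c7. So r8c7=6.
Step 3. [r5c3∈{1,2,3}] 3 has one home in row 5: r5c3 ⇒ r5c3=3.
Step 4. [r8c5∈{1}] nothing but 1 survives at r8c5 ⇒ r8c5=1.
Step 5. [r9c1∈{2}] r9c1 is down to just 2, so r9c1=2.
Step 6. [r6c6∈{1,2,9}] box 5 places 9 nowhere but r6c6, so r6c6=9.
Step 7. [r9c8∈{8}] r9c8 is down to just 8, so r9c8=8.
Step 8. [r7c7∈{2}] nothing but 2 survives at r7c7. So r7c7=2.
Step 9. [r3c7∈{7}] r3c7 is down to just 7, so r3c7=7.
Step 10. [r6c2∈{1,7}] across col 2, 7 lands solely at r6c2. So r6c2=7.
Step 11. [r3c2∈{6}] r3c2 has the single candidate 6 ⇒ r3c2=6.
Step 12. [r3c9∈{2,9}] across row 3, 2 lands solely at r3c9, so r3c9=2.
Step 13. [r1c8∈{6,9}] across box 3, 9 lands solely at r1c8. So r1c8=9.
Step 14. [r6c3∈{1,2}] r6c3 is the only open cell in row 6 admitting 2. So r6c3=2.
Step 15. [r4c3∈{1}] r4c3 is down to just 1 ⇒ r4c3=1.
Step 16. [r5c4∈{1,2,4}] box 5 places 1 nowhere but r5c4. So r5c4=1.
Step 17. [r4c4∈{2,4}] in col 4, 4 fits only at r4c4, so r4c4=4.
Step 18. [r8c4∈{2,8}] in col 4, 2 fits only at r8c4 ⇒ r8c4=2.
Step 19. [r9c6∈{5}] nothing but 5 survives at r9c6, so r9c6=5.
Step 20. [r4c6∈{2}] r4c6 has the single candidate 2, so r4c6=2.
Step 21. [r5c8∈{2}] only 2 remains possible at r5c8, so r5c8=2.
Step 22. [r8c9∈{7}] r8c9 has the single candidate 7, so r8c9=7.
Step 23. [r4c5∈{3}] r4c5 is down to just 3. So r4c5=3.
Step 24. [r5c2∈{4}] r5c2 has the single candidate 4. So r5c2=4.
Step 25. [r4c7∈{8}] r4c7 is down to just 8. So r4c7=8.
Step 26. [r2c8∈{6}] only 6 remains possible at r2c8, so r2c8=6.
Step 27. [r1c3∈{7}] r1c3 is down to just 7 ⇒ r1c3=7.
Step 28. [r9c3∈{6}] r9c3 has the single candidate 6, so r9c3=6.
Step 29. [r7c5∈{4}] r7c5's peers cover all but 4 ⇒ r7c5=4.
Step 30. [r3c4∈{8}] r3c4's peers cover all but 8, so r3c4=8.
Step 31. [r7c3∈{8}] r7c3's peers cover all but 8. So r7c3=8.
Step 32. [r5c9∈{9}] only 9 remains possible at r5c9, so r5c9=9.
Step 33. [r9c2∈{1}] r9c2's peers cover all but 1. So r9c2=1.
Step 34. [r2c1∈{3}] only 3 remains possible at r2c1, so r2c1=3.
Step 35. [r1c4∈{6}] r1c4 has the single candidate 6 ⇒ r1c4=6.
Step 36. [r1c5∈{5}] r1c5 has the single candidate 5 ⇒ r1c5=5.
Step 37. [r2c6∈{4}] nothing but 4 survives at r2c6 ⇒ r2c6=4.
Step 38. [r6c9∈{1}] r6c9 has the single candidate 1 ⇒ r6c9=1.
Step 39. [r1c7∈{3}] r1c7 is down to just 3 ⇒ r1c7=3.
Step 40. [r4c1∈{5}] r4c1's peers cover all but 5, so r4c1=5.
Step 41. [r4c8∈{7}] r4c8 is down to just 7, so r4c8=7.
Step 42. [r8c6∈{8}] only 8 remains possible at r8c6. So r8c6=8.
Step 43. [r3c5∈{9}] nothing but 9 survives at r3c5 ⇒ r3c5=9.
Step 44. [r1c6∈{1}] nothing but 1 survives at r1c6. So r1c6=1.

Answer: 4 2 7 6 5 1 3 9 8 / 3 8 9 7 2 4 1 6 5 / 1 6 5 8 9 3 7 4 2 / 5 9 1 4 3 2 8 7 6 / 6 4 3 1 8 7 5 2 9 / 8 7 2 5 6 9 4 3 1 / 7 5 8 9 4 6 2 1 3 / 9 3 4 2 1 8 6 5 7 / 2 1 6 3 7 5 9 8 4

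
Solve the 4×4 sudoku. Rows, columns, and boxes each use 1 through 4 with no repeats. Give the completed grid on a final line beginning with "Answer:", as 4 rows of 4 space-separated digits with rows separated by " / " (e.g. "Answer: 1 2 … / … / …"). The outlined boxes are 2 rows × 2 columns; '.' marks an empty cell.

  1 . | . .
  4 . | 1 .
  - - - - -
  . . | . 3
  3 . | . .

Step 1. [r2c4∈{2}] r2c4's peers cover all but 2 ⇒ r2c4=2.
Step 2. [r3c1∈{2}] nothing but 2 survives at r3c1. So r3c1=2.
Step 3. [r3c3∈{4}] r3c3 is down to just 4, so r3c3=4.
Step 4. [r4c2∈{1,4}] in row 4, 4 fits only at r4c2. So r4c2=4.
Step 5. [r2c2∈{3}] r2c2 has the single candidate 3 ⇒ r2c2=3.
Step 6. [r4c4∈{1}] r4c4 is down to just 1, so r4c4=1.
Step 7. [r1c3∈{3}] nothing but 3 survives at r1c3. So r1c3=3.
Step 8. [r1c4∈{4}] r1c4's peers cover all but 4. So r1c4=4.
Step 9. [r4c3∈{2}] nothing but 2 survives at r4c3, so r4c3=2.
Step 10. [r1c2∈{2}] r1c2 has the single candidate 2 ⇒ r1c2=2.
Step 11. [r3c2∈{1}] r3c2 is down to just 1, so r3c2=1.

Answer: 1 2 3 4 / 4 3 1 2 / 2 1 4 3 / 3 4 2 1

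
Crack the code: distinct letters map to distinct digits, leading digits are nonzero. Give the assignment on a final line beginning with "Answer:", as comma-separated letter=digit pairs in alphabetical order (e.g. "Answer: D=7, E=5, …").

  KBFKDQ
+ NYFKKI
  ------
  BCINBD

Step 1. [col 1: Q + I ≡ D (mod 10)] column 1 (Q + I ≡ D (mod 10), carry-in 0) doesn't pin Q yet; pick Q=5 and continue. So Q=5.
Step 2. [col 1: Q + I ≡ D (mod 10)] column 1 (Q + I ≡ D (mod 10), carry-in 0) doesn't pin I yet; pick I=8 and continue ⇒ I=8.
Step 3. [col 1: Q + I ≡ D (mod 10)] column 1: given Q=5, I=8, carry-in 0, and digits 5,8 already taken and all letters distinct, Q+I≡D (mod 10) forces D=3. So D=3.
Step 4. [col 2: D + K ≡ B (mod 10)] several values work for K in column 2 (D + K ≡ B (mod 10), carry-in 1); try K=2. So K=2.
Step 5. [col 2: D + K ≡ B (mod 10)] from column 2 (D=3, K=2, carry-in 1, digits 2,3,5,8 already taken and all letters distinct): B must equal 6, so B=6.
Step 6. [col 3: K + K ≡ N (mod 10)] from column 3 (K=2, carry-in 0, digits 2,3,5,6,8 already taken and all letters distinct): N must equal 4. So N=4.
Step 7. [col 4: F + F ≡ I (mod 10)] column 4: given I=8, carry-in 0, and digits 2,3,4,5,6,8 already taken and all letters distinct, F+F≡I (mod 10) forces F=9 ⇒ F=9.
Step 8. [col 5: B + Y ≡ C (mod 10)] column 5: given B=6, carry-in 1, and digits 2,3,4,5,6,8,9 already taken and all letters distinct, B+Y≡C (mod 10) forces Y=0, so Y=0.
Step 9. [col 5: B + Y ≡ C (mod 10)] column 5: given B=6, Y=0, carry-in 1, and digits 0,2,3,4,5,6,8,9 already taken and all letters distinct, B+Y≡C (mod 10) forces C=7 ⇒ C=7.

Answer: B=6, C=7, D=3, F=9, I=8, K=2, N=4, Q=5, Y=0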